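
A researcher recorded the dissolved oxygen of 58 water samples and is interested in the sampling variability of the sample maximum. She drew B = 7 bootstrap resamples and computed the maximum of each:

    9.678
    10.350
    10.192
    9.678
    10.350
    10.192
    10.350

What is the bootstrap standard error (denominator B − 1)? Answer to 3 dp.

Bootstrap SE is the standard deviation of the 7 replicate maximums.
Mean of replicates: (9.678 + 10.350 + 10.192 + 9.678 + 10.350 + 10.192 + 10.350) / 7 = 70.7900 / 7 = 10.1129
Sum of squared deviations: (−0.4349)² + (+0.2371)² + (+0.0791)² + (−0.4349)² + (+0.2371)² + (+0.0791)² + (+0.2371)² = 0.5594
Variance = 0.5594 / 6 = 0.0932
SE* = √0.0932

SE* = 0.305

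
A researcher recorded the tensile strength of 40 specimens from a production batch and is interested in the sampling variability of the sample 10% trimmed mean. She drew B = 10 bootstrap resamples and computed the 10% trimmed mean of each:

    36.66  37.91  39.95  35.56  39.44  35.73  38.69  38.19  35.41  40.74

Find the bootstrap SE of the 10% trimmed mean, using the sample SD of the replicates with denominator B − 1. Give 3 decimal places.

Bootstrap SE is the standard deviation of the 10 replicate 10% trimmed means.
Mean of replicates: (36.66 + 37.91 + 39.95 + 35.56 + 39.44 + 35.73 + 38.69 + 38.19 + 35.41 + 40.74) / 10 = 378.2800 / 10 = 37.8280
Sum of squared deviations: (−1.1680)² + (+0.0820)² + (+2.1220)² + (−2.2680)² + (+1.6120)² + (−2.0980)² + (+0.8620)² + (+0.3620)² + (−2.4180)² + (+2.9120)² = 33.2184
Variance = 33.2184 / 9 = 3.6909
SE* = √3.6909

SE* = 1.921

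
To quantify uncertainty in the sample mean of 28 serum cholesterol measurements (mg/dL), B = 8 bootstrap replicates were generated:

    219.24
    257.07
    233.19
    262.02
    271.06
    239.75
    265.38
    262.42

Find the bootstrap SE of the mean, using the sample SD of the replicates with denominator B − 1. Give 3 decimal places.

SE* = 18.322

Bootstrap SE is the standard deviation of the 8 replicate means.
Mean of replicates: (219.24 + 257.07 + 233.19 + 262.02 + 271.06 + 239.75 + 265.38 + 262.42) / 8 = 2010.1300 / 8 = 251.2663
Sum of squared deviations: (−32.0263)² + (+5.8037)² + (−18.0763)² + (+10.7537)² + (+19.7937)² + (−11.5163)² + (+14.1137)² + (+11.1538)² = 2349.7788
Variance = 2349.7788 / 7 = 335.6827
SE* = √335.6827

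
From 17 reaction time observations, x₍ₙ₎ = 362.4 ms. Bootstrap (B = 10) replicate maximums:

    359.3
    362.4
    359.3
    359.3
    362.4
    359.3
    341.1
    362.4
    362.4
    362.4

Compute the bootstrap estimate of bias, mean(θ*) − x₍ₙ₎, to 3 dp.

mean(θ*) = (359.3 + 362.4 + 359.3 + 359.3 + 362.4 + 359.3 + 341.1 + 362.4 + 362.4 + 362.4) / 10 = 359.0300
bias = 359.0300 − 362.4

bias = −3.370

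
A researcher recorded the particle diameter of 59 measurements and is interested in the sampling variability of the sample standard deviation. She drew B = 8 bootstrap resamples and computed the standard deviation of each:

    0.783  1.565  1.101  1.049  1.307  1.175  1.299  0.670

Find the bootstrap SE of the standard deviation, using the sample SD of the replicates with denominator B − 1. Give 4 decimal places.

Bootstrap SE is the standard deviation of the 8 replicate standard deviations.
Mean of replicates: (0.783 + 1.565 + 1.101 + 1.049 + 1.307 + 1.175 + 1.299 + 0.670) / 8 = 8.94900 / 8 = 1.11862
Sum of squared deviations: (−0.33562)² + (+0.44637)² + (−0.01763)² + (−0.06963)² + (+0.18837)² + (+0.05638)² + (+0.18037)² + (−0.44862)² = 0.58952
Variance = 0.58952 / 7 = 0.08422
SE* = √0.08422

SE* = 0.2902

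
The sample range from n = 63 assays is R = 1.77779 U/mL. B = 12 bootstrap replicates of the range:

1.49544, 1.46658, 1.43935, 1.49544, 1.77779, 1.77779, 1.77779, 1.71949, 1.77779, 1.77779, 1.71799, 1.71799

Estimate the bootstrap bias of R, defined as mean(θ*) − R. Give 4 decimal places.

mean(θ*) = (1.49544 + 1.46658 + 1.43935 + 1.49544 + 1.77779 + 1.77779 + 1.77779 + 1.71949 + 1.77779 + 1.77779 + 1.71799 + 1.71799) / 12 = 1.66177
bias = 1.66177 − 1.77779

bias = −0.1160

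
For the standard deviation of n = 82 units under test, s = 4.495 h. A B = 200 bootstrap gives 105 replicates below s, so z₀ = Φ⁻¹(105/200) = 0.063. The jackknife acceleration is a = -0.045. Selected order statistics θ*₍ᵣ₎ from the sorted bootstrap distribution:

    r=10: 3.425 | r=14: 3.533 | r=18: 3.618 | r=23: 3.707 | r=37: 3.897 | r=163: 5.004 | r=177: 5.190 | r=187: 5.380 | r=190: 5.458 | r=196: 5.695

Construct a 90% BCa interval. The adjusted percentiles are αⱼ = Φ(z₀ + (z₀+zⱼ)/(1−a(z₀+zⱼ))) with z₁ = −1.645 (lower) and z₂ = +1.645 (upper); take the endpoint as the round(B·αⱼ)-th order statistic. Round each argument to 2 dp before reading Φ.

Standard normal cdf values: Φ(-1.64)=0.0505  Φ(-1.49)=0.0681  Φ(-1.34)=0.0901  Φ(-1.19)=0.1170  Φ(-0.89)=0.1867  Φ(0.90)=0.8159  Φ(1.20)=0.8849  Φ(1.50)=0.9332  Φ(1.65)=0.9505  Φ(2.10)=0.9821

Lower: z₀ + z₁ = 0.063 + (-1.645) = -1.582; 1 − a(z₀+z₁) = 1 − (-0.045)(-1.582) = 0.9288; argument = 0.063 + (-1.582)/0.9288 = -1.6403 → -1.64.
α₁ = Φ(-1.64) = 0.0505; rank = round(200 × 0.0505) = 10; θ*₍10₎ = 3.425.
Upper: z₀ + z₂ = 1.708; 1 − a(z₀+z₂) = 1.0769; argument = 1.6491 → 1.65; α₂ = 0.9505; rank = 190; θ*₍190₎ = 5.458.

(3.425, 5.458)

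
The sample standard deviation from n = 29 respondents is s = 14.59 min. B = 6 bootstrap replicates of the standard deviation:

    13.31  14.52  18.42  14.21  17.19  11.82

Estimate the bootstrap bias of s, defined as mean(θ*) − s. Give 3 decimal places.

mean(θ*) = (13.31 + 14.52 + 18.42 + 14.21 + 17.19 + 11.82) / 6 = 14.9117
bias = 14.9117 − 14.59

bias = +0.322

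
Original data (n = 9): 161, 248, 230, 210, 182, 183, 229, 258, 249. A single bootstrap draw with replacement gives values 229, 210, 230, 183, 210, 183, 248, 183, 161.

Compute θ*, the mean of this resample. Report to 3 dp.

Mean = (229 + 210 + 230 + 183 + 210 + 183 + 248 + 183 + 161) / 9 = 1837.0 / 9 = 204.111

θ* = 204.111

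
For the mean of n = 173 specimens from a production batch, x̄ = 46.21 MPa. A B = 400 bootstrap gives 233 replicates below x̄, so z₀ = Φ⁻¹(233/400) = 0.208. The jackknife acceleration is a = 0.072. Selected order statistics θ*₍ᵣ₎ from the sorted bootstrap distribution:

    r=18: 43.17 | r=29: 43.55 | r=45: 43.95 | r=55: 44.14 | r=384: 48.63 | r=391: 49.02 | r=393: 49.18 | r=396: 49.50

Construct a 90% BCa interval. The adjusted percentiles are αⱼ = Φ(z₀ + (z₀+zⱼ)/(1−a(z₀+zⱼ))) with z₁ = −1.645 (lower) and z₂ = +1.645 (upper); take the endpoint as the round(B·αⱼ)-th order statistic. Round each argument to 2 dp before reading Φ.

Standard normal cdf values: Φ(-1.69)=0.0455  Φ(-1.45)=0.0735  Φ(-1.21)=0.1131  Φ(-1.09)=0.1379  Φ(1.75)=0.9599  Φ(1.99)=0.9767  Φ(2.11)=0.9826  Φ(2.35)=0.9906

Lower: z₀ + z₁ = 0.208 + (-1.645) = -1.437; 1 − a(z₀+z₁) = 1 − (0.072)(-1.437) = 1.1035; argument = 0.208 + (-1.437)/1.1035 = -1.0943 → -1.09.
α₁ = Φ(-1.09) = 0.1379; rank = round(400 × 0.1379) = 55; θ*₍55₎ = 44.14.
Upper: z₀ + z₂ = 1.853; 1 − a(z₀+z₂) = 0.8666; argument = 2.3463 → 2.35; α₂ = 0.9906; rank = 396; θ*₍396₎ = 49.50.

(44.14, 49.50)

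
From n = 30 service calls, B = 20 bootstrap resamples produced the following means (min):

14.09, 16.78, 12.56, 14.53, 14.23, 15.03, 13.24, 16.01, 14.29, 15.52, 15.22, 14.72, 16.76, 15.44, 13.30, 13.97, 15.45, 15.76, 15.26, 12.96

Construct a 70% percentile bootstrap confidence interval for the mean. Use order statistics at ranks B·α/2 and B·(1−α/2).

(13.24, 15.76)

Sorted replicates: 12.56, 12.96, 13.24, 13.30, 13.97, 14.09, 14.23, 14.29, 14.53, 14.72, 15.03, 15.22, 15.26, 15.44, 15.45, 15.52, 15.76, 16.01, 16.76, 16.78
α = 0.30; lower rank = 20 × 0.150 = 3; upper rank = 20 × 0.850 = 17.
The 3rd smallest replicate is 13.24; the 17th is 15.76.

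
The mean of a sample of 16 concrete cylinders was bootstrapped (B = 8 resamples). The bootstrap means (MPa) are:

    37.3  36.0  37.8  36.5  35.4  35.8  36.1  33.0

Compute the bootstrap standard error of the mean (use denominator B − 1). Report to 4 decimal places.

Bootstrap SE is the standard deviation of the 8 replicate means.
Mean of replicates: (37.3 + 36.0 + 37.8 + 36.5 + 35.4 + 35.8 + 36.1 + 33.0) / 8 = 287.90000 / 8 = 35.98750
Sum of squared deviations: (+1.31250)² + (+0.01250)² + (+1.81250)² + (+0.51250)² + (−0.58750)² + (−0.18750)² + (+0.11250)² + (−2.98750)² = 14.58875
Variance = 14.58875 / 7 = 2.08411
SE* = √2.08411

SE* = 1.4436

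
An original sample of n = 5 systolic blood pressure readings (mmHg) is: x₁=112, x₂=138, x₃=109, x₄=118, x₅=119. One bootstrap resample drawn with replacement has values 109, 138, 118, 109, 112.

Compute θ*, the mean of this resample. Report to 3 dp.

θ* = 117.200

Mean = (109 + 138 + 118 + 109 + 112) / 5 = 586.0 / 5 = 117.200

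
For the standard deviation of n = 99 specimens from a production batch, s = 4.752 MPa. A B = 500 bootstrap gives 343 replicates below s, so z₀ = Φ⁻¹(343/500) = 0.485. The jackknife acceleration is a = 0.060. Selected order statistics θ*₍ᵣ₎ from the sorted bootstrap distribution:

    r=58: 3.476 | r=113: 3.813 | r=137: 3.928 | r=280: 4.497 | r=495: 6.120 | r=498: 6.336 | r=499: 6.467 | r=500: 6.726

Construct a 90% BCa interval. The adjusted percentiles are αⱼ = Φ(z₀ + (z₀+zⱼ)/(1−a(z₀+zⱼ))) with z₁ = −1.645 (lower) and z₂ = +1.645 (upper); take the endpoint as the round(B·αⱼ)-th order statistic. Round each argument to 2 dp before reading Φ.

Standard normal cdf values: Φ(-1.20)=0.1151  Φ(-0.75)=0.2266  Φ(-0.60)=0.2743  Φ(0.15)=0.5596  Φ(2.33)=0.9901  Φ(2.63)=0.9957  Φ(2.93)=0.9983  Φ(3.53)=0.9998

Lower: z₀ + z₁ = 0.485 + (-1.645) = -1.160; 1 − a(z₀+z₁) = 1 − (0.060)(-1.160) = 1.0696; argument = 0.485 + (-1.160)/1.0696 = -0.5995 → -0.60.
α₁ = Φ(-0.60) = 0.2743; rank = round(500 × 0.2743) = 137; θ*₍137₎ = 3.928.
Upper: z₀ + z₂ = 2.130; 1 − a(z₀+z₂) = 0.8722; argument = 2.9271 → 2.93; α₂ = 0.9983; rank = 499; θ*₍499₎ = 6.467.

(3.928, 6.467)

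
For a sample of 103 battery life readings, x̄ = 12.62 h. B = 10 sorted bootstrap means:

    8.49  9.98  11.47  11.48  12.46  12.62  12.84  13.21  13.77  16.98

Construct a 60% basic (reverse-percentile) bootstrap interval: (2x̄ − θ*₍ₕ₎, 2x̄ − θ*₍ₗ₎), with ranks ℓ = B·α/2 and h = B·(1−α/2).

Percentile endpoints at ranks 2 and 8: θ*₍2₎ = 9.98, θ*₍8₎ = 13.21.
Basic interval reflects these around x̄:
  lower = 2 × 12.62 − 13.21 = 12.03
  upper = 2 × 12.62 − 9.98 = 15.26

(12.03, 15.26)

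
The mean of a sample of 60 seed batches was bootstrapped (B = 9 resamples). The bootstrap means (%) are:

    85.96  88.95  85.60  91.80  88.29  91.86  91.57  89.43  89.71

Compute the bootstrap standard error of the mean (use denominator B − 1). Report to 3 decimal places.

Bootstrap SE is the standard deviation of the 9 replicate means.
Mean of replicates: (85.96 + 88.95 + 85.60 + 91.80 + 88.29 + 91.86 + 91.57 + 89.43 + 89.71) / 9 = 803.1700 / 9 = 89.2411
Sum of squared deviations: (−3.2811)² + (−0.2911)² + (−3.6411)² + (+2.5589)² + (−0.9511)² + (+2.6189)² + (+2.3289)² + (+0.1889)² + (+0.4689)² = 44.0985
Variance = 44.0985 / 8 = 5.5123
SE* = √5.5123

SE* = 2.348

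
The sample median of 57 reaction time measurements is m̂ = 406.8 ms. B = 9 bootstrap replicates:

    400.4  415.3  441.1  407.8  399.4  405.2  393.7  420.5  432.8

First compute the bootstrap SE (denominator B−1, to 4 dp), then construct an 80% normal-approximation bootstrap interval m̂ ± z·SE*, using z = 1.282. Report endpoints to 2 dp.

Mean of replicates = 412.9111; sum of squared deviations = 2047.2089; SE* = √(2047.2089/8) = 15.9969
Margin = 1.282 × 15.9969 = 20.508
Interval: 406.8 ± 20.508

(386.29, 427.31)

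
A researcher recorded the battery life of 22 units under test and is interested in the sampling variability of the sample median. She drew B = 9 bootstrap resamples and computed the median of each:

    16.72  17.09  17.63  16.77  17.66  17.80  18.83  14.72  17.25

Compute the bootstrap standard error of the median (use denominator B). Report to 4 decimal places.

SE* = 1.0531

Bootstrap SE is the standard deviation of the 9 replicate medians.
Mean of replicates: (16.72 + 17.09 + 17.63 + 16.77 + 17.66 + 17.80 + 18.83 + 14.72 + 17.25) / 9 = 154.47000 / 9 = 17.16333
Sum of squared deviations: (−0.44333)² + (−0.07333)² + (+0.46667)² + (−0.39333)² + (+0.49667)² + (+0.63667)² + (+1.66667)² + (−2.44333)² + (+0.08667)² = 9.98160
Variance = 9.98160 / 9 = 1.10907
SE* = √1.10907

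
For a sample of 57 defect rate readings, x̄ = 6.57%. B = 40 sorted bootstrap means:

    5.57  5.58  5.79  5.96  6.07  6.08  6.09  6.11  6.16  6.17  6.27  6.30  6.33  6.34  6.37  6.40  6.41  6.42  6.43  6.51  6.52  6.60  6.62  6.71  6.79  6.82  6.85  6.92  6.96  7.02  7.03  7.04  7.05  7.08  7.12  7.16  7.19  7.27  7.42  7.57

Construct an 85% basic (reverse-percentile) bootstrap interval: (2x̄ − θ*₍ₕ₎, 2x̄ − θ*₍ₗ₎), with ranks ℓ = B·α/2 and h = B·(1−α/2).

(5.95, 7.35)

Percentile endpoints at ranks 3 and 37: θ*₍3₎ = 5.79, θ*₍37₎ = 7.19.
Basic interval reflects these around x̄:
  lower = 2 × 6.57 − 7.19 = 5.95
  upper = 2 × 6.57 − 5.79 = 7.35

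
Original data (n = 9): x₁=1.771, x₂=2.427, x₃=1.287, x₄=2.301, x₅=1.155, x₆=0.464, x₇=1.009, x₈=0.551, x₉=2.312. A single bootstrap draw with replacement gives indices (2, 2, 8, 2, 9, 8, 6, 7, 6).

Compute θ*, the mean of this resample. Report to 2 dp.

Resample values: 2.427, 2.427, 0.551, 2.427, 2.312, 0.551, 0.464, 1.009, 0.464.
Mean = (2.427 + 2.427 + 0.551 + 2.427 + 2.312 + 0.551 + 0.464 + 1.009 + 0.464) / 9 = 12.6320 / 9 = 1.40

θ* = 1.40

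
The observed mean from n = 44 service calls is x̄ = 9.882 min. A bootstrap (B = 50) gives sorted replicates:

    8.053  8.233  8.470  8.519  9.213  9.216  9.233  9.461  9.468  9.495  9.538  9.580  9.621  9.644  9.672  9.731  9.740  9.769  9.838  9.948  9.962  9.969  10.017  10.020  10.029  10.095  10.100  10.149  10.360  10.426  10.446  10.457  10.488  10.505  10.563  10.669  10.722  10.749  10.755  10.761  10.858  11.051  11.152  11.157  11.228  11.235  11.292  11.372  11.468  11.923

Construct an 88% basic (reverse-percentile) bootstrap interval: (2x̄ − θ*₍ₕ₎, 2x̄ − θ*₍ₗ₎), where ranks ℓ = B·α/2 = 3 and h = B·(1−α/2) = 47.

Percentile endpoints at ranks 3 and 47: θ*₍3₎ = 8.470, θ*₍47₎ = 11.292.
Basic interval reflects these around x̄:
  lower = 2 × 9.882 − 11.292 = 8.472
  upper = 2 × 9.882 − 8.470 = 11.294

(8.472, 11.294)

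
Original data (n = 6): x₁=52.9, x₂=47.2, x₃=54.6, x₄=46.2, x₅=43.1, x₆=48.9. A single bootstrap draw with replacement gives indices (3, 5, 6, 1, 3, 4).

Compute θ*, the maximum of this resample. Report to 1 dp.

Resample values: 54.6, 43.1, 48.9, 52.9, 54.6, 46.2.
Maximum = 54.6

θ* = 54.6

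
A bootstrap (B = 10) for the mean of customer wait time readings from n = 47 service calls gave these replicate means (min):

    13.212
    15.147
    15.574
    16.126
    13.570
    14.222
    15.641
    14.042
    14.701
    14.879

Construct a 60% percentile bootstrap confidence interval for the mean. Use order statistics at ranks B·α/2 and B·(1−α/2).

Sorted replicates: 13.212, 13.570, 14.042, 14.222, 14.701, 14.879, 15.147, 15.574, 15.641, 16.126
α = 0.40; lower rank = 10 × 0.200 = 2; upper rank = 10 × 0.800 = 8.
The 2nd smallest replicate is 13.570; the 8th is 15.574.

(13.570, 15.574)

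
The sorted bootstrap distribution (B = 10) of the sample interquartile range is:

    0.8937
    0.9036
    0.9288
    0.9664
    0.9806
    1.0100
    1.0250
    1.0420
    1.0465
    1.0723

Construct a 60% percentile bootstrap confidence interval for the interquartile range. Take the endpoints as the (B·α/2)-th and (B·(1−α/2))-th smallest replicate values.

α = 0.40; lower rank = 10 × 0.200 = 2; upper rank = 10 × 0.800 = 8.
The 2nd smallest replicate is 0.9036; the 8th is 1.0420.

(0.9036, 1.0420)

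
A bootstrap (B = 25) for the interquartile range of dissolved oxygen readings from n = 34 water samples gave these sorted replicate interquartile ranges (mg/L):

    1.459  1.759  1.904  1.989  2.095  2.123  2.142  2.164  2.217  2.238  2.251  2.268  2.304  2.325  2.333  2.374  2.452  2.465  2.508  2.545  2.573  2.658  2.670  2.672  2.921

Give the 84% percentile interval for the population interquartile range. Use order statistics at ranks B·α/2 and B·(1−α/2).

α = 0.16; lower rank = 25 × 0.080 = 2; upper rank = 25 × 0.920 = 23.
The 2nd smallest replicate is 1.759; the 23rd is 2.670.

(1.759, 2.670)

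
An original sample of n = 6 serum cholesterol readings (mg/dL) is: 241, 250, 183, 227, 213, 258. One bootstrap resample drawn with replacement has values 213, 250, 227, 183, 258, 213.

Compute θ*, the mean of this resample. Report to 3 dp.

θ* = 224.000

Mean = (213 + 250 + 227 + 183 + 258 + 213) / 6 = 1344.0 / 6 = 224.000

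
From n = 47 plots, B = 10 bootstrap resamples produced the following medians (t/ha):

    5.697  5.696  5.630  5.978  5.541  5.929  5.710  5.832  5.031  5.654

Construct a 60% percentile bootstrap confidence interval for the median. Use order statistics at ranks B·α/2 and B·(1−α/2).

Sorted replicates: 5.031, 5.541, 5.630, 5.654, 5.696, 5.697, 5.710, 5.832, 5.929, 5.978
α = 0.40; lower rank = 10 × 0.200 = 2; upper rank = 10 × 0.800 = 8.
The 2nd smallest replicate is 5.541; the 8th is 5.832.

(5.541, 5.832)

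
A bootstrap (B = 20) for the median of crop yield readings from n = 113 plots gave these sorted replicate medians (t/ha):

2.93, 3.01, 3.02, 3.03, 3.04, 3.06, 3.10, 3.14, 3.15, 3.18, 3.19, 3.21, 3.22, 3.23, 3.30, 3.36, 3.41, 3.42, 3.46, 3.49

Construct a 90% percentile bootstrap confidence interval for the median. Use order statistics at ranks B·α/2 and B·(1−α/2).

(2.93, 3.46)

α = 0.10; lower rank = 20 × 0.050 = 1; upper rank = 20 × 0.950 = 19.
The 1st smallest replicate is 2.93; the 19th is 3.46.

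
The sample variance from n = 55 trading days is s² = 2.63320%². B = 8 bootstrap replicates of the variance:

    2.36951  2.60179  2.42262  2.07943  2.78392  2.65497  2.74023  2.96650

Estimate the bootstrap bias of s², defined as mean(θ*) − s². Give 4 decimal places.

mean(θ*) = (2.36951 + 2.60179 + 2.42262 + 2.07943 + 2.78392 + 2.65497 + 2.74023 + 2.96650) / 8 = 2.57737
bias = 2.57737 − 2.63320

bias = −0.0558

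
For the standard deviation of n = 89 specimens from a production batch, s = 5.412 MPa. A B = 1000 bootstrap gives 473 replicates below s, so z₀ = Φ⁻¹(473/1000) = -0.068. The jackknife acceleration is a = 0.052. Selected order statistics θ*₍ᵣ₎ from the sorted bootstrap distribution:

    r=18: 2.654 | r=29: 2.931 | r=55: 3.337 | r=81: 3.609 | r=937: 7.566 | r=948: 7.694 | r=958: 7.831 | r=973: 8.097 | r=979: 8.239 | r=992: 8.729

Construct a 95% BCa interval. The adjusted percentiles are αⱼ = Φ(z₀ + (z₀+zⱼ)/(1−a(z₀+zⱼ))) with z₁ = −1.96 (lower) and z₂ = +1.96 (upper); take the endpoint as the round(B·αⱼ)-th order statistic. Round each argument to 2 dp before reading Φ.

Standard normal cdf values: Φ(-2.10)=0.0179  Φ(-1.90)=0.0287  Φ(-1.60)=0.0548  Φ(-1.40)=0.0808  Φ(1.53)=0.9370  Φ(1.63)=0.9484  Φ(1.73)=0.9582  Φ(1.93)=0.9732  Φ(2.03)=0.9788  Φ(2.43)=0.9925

(2.931, 8.239)

Lower: z₀ + z₁ = -0.068 + (-1.960) = -2.028; 1 − a(z₀+z₁) = 1 − (0.052)(-2.028) = 1.1055; argument = -0.068 + (-2.028)/1.1055 = -1.9025 → -1.90.
α₁ = Φ(-1.90) = 0.0287; rank = round(1000 × 0.0287) = 29; θ*₍29₎ = 2.931.
Upper: z₀ + z₂ = 1.892; 1 − a(z₀+z₂) = 0.9016; argument = 2.0305 → 2.03; α₂ = 0.9788; rank = 979; θ*₍979₎ = 8.239.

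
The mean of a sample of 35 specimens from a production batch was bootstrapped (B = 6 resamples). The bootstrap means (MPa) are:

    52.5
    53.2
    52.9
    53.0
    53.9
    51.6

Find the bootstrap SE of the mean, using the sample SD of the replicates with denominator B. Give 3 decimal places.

Bootstrap SE is the standard deviation of the 6 replicate means.
Mean of replicates: (52.5 + 53.2 + 52.9 + 53.0 + 53.9 + 51.6) / 6 = 317.1000 / 6 = 52.8500
Sum of squared deviations: (−0.3500)² + (+0.3500)² + (+0.0500)² + (+0.1500)² + (+1.0500)² + (−1.2500)² = 2.9350
Variance = 2.9350 / 6 = 0.4892
SE* = √0.4892

SE* = 0.699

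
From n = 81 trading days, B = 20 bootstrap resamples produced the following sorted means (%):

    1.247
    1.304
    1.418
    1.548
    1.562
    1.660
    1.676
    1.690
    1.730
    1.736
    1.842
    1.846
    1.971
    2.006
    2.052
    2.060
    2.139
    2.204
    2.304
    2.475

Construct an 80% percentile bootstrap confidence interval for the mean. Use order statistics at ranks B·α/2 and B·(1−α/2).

(1.304, 2.204)

α = 0.20; lower rank = 20 × 0.100 = 2; upper rank = 20 × 0.900 = 18.
The 2nd smallest replicate is 1.304; the 18th is 2.204.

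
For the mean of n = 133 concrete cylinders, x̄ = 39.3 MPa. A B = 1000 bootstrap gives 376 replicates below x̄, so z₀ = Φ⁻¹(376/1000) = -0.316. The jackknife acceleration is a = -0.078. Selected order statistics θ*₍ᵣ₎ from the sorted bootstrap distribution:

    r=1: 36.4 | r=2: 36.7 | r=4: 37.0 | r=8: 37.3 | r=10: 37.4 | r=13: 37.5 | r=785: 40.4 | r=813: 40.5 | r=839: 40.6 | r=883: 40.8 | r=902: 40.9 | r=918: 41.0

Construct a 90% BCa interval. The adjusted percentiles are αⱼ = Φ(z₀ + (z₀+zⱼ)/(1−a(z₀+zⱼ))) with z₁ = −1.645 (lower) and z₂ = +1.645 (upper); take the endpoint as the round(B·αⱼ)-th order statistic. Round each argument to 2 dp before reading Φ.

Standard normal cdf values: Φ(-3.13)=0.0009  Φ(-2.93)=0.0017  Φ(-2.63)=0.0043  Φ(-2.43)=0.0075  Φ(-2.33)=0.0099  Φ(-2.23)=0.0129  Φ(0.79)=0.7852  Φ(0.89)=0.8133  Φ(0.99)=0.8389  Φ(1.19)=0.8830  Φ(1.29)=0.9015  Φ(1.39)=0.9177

(37.0, 40.5)

Lower: z₀ + z₁ = -0.316 + (-1.645) = -1.961; 1 − a(z₀+z₁) = 1 − (-0.078)(-1.961) = 0.8470; argument = -0.316 + (-1.961)/0.8470 = -2.6311 → -2.63.
α₁ = Φ(-2.63) = 0.0043; rank = round(1000 × 0.0043) = 4; θ*₍4₎ = 37.0.
Upper: z₀ + z₂ = 1.329; 1 − a(z₀+z₂) = 1.1037; argument = 0.8882 → 0.89; α₂ = 0.8133; rank = 813; θ*₍813₎ = 40.5.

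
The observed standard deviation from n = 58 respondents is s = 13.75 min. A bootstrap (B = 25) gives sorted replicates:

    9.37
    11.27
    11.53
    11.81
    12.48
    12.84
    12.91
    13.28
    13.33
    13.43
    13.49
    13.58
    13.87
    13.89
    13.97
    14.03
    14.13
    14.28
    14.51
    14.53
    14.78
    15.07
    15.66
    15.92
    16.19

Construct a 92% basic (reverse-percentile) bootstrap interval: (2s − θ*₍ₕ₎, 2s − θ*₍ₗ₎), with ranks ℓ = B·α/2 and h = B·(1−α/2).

(11.58, 18.13)

Percentile endpoints at ranks 1 and 24: θ*₍1₎ = 9.37, θ*₍24₎ = 15.92.
Basic interval reflects these around s:
  lower = 2 × 13.75 − 15.92 = 11.58
  upper = 2 × 13.75 − 9.37 = 18.13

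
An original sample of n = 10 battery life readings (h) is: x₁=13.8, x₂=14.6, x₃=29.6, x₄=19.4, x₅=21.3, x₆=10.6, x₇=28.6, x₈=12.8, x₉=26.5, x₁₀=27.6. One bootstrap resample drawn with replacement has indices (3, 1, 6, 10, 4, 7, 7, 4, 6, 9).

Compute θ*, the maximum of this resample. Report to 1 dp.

θ* = 29.6

Resample values: 29.6, 13.8, 10.6, 27.6, 19.4, 28.6, 28.6, 19.4, 10.6, 26.5.
Maximum = 29.6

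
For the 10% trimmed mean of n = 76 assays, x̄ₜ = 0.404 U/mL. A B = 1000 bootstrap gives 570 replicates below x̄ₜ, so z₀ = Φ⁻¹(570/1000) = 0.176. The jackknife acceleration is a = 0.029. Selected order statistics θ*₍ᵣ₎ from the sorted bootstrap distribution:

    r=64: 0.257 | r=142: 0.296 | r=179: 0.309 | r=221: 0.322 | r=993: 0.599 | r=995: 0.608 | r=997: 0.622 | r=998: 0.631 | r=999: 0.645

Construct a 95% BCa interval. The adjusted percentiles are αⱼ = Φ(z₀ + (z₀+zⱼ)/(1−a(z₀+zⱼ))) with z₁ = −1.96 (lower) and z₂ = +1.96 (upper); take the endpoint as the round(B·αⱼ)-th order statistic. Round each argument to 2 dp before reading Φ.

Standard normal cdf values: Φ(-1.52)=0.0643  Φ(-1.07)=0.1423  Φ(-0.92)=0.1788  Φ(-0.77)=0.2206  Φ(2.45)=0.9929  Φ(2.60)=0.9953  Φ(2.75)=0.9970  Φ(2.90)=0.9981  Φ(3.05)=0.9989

(0.257, 0.599)

Lower: z₀ + z₁ = 0.176 + (-1.960) = -1.784; 1 − a(z₀+z₁) = 1 − (0.029)(-1.784) = 1.0517; argument = 0.176 + (-1.784)/1.0517 = -1.5202 → -1.52.
α₁ = Φ(-1.52) = 0.0643; rank = round(1000 × 0.0643) = 64; θ*₍64₎ = 0.257.
Upper: z₀ + z₂ = 2.136; 1 − a(z₀+z₂) = 0.9381; argument = 2.4530 → 2.45; α₂ = 0.9929; rank = 993; θ*₍993₎ = 0.599.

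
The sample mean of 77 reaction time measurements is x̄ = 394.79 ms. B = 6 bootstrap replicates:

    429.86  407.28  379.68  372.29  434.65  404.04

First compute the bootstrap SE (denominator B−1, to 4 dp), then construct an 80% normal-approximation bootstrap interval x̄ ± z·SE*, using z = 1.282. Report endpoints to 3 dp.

(362.289, 427.291)

Mean of replicates = 404.6333; sum of squared deviations = 3213.5019; SE* = √(3213.5019/5) = 25.3515
Margin = 1.282 × 25.3515 = 32.5006
Interval: 394.79 ± 32.5006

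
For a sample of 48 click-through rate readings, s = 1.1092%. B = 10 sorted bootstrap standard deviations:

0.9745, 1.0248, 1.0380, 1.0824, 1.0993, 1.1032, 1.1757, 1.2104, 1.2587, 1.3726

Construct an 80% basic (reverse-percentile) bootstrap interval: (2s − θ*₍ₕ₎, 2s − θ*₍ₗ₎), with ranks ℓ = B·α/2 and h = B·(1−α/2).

(0.9597, 1.2439)

Percentile endpoints at ranks 1 and 9: θ*₍1₎ = 0.9745, θ*₍9₎ = 1.2587.
Basic interval reflects these around s:
  lower = 2 × 1.1092 − 1.2587 = 0.9597
  upper = 2 × 1.1092 − 0.9745 = 1.2439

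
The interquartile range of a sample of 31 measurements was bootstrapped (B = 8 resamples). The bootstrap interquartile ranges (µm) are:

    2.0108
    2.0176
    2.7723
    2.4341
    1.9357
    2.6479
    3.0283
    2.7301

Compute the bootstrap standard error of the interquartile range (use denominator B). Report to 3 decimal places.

Bootstrap SE is the standard deviation of the 8 replicate interquartile ranges.
Mean of replicates: (2.0108 + 2.0176 + 2.7723 + 2.4341 + 1.9357 + 2.6479 + 3.0283 + 2.7301) / 8 = 19.57680 / 8 = 2.44710
Sum of squared deviations: (−0.43630)² + (−0.42950)² + (+0.32520)² + (−0.01300)² + (−0.51140)² + (+0.20080)² + (+0.58120)² + (+0.28300)² = 1.20049
Variance = 1.20049 / 8 = 0.15006
SE* = √0.15006

SE* = 0.387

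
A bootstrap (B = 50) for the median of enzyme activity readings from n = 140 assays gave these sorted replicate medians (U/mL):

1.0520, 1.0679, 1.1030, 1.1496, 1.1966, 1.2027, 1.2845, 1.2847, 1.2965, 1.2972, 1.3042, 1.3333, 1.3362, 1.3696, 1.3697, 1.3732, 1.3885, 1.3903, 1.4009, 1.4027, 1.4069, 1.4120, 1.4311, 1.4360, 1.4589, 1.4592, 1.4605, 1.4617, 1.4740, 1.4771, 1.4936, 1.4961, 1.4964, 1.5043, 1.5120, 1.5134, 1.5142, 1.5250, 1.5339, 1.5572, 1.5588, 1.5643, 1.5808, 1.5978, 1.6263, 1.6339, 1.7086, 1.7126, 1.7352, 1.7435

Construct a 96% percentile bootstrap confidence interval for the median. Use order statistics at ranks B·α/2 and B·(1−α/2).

(1.0520, 1.7352)

α = 0.04; lower rank = 50 × 0.020 = 1; upper rank = 50 × 0.980 = 49.
The 1st smallest replicate is 1.0520; the 49th is 1.7352.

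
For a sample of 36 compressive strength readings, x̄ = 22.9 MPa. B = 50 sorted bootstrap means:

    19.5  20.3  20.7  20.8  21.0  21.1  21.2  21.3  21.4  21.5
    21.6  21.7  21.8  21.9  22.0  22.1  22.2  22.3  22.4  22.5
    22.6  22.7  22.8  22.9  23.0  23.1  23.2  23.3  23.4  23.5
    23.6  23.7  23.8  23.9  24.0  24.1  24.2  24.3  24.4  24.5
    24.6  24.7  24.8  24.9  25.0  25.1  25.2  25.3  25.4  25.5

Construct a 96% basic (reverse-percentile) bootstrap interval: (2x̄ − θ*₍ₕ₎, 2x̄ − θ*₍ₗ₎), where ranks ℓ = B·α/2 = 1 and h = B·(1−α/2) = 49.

Percentile endpoints at ranks 1 and 49: θ*₍1₎ = 19.5, θ*₍49₎ = 25.4.
Basic interval reflects these around x̄:
  lower = 2 × 22.9 − 25.4 = 20.4
  upper = 2 × 22.9 − 19.5 = 26.3

(20.4, 26.3)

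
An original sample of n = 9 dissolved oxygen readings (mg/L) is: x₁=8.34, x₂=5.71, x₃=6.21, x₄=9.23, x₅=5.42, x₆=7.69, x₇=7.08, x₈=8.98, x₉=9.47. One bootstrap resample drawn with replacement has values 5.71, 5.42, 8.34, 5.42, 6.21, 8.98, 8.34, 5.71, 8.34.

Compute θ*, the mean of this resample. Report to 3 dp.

Mean = (5.71 + 5.42 + 8.34 + 5.42 + 6.21 + 8.98 + 8.34 + 5.71 + 8.34) / 9 = 62.470 / 9 = 6.941

θ* = 6.941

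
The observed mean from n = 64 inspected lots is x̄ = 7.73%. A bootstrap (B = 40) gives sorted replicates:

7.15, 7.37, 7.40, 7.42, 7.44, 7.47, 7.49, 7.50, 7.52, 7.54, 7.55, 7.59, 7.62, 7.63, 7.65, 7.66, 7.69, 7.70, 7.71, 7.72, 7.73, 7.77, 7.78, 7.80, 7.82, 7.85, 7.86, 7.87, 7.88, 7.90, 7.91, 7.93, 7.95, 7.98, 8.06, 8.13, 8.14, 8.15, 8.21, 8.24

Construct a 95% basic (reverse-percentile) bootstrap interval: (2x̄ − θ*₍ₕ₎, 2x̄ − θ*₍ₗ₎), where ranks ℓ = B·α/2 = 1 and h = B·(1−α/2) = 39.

(7.25, 8.31)

Percentile endpoints at ranks 1 and 39: θ*₍1₎ = 7.15, θ*₍39₎ = 8.21.
Basic interval reflects these around x̄:
  lower = 2 × 7.73 − 8.21 = 7.25
  upper = 2 × 7.73 − 7.15 = 8.31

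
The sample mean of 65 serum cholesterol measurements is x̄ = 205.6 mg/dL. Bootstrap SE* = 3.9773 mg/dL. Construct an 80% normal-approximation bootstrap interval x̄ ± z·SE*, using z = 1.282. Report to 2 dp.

Margin = 1.282 × 3.9773 = 5.099
Interval: 205.6 ± 5.099

(200.50, 210.70)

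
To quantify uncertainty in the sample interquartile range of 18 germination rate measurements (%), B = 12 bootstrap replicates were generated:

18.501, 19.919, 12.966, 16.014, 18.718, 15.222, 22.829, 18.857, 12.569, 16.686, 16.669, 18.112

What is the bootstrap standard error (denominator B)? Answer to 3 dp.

Bootstrap SE is the standard deviation of the 12 replicate interquartile ranges.
Mean of replicates: (18.501 + 19.919 + 12.966 + 16.014 + 18.718 + 15.222 + 22.829 + 18.857 + 12.569 + 16.686 + 16.669 + 18.112) / 12 = 207.0620 / 12 = 17.2552
Sum of squared deviations: (+1.2458)² + (+2.6638)² + (−4.2892)² + (−1.2412)² + (+1.4628)² + (−2.0332)² + (+5.5738)² + (+1.6018)² + (−4.6862)² + (−0.5692)² + (−0.5862)² + (+0.8568)² = 91.8546
Variance = 91.8546 / 12 = 7.6545
SE* = √7.6545

SE* = 2.767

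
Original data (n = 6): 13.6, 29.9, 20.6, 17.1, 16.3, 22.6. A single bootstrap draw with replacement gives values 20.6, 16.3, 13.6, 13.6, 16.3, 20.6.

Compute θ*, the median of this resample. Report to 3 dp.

Sorted: 13.6, 13.6, 16.3, 16.3, 20.6, 20.6
Median = average of the two middle values = 16.300

θ* = 16.300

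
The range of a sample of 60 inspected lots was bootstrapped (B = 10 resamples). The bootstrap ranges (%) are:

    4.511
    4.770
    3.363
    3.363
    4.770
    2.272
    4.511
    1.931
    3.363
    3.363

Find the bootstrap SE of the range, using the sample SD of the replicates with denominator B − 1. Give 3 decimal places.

SE* = 1.009

Bootstrap SE is the standard deviation of the 10 replicate ranges.
Mean of replicates: (4.511 + 4.770 + 3.363 + 3.363 + 4.770 + 2.272 + 4.511 + 1.931 + 3.363 + 3.363) / 10 = 36.2170 / 10 = 3.6217
Sum of squared deviations: (+0.8893)² + (+1.1483)² + (−0.2587)² + (−0.2587)² + (+1.1483)² + (−1.3497)² + (+0.8893)² + (−1.6907)² + (−0.2587)² + (−0.2587)² = 9.1668
Variance = 9.1668 / 9 = 1.0185
SE* = √1.0185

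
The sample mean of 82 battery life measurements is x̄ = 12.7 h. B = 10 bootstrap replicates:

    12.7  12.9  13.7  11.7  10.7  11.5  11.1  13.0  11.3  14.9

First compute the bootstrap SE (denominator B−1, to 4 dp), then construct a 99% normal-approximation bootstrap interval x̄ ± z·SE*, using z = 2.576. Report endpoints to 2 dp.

(9.30, 16.10)

Mean of replicates = 12.3500; sum of squared deviations = 15.7050; SE* = √(15.7050/9) = 1.3210
Margin = 2.576 × 1.3210 = 3.403
Interval: 12.7 ± 3.403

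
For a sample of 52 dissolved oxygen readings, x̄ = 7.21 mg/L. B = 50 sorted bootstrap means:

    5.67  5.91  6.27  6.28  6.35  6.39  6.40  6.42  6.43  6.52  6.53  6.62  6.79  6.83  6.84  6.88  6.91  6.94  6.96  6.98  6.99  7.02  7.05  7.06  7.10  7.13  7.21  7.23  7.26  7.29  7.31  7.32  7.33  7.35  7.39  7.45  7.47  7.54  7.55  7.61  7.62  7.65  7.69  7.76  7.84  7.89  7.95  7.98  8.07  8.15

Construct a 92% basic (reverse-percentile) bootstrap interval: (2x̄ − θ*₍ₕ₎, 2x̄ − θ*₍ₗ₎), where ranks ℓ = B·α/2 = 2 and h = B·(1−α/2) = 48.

Percentile endpoints at ranks 2 and 48: θ*₍2₎ = 5.91, θ*₍48₎ = 7.98.
Basic interval reflects these around x̄:
  lower = 2 × 7.21 − 7.98 = 6.44
  upper = 2 × 7.21 − 5.91 = 8.51

(6.44, 8.51)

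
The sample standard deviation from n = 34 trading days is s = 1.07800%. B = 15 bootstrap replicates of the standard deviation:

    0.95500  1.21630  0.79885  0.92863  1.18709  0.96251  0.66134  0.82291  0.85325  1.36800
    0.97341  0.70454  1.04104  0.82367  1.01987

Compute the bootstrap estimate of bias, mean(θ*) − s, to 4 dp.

bias = −0.1236

mean(θ*) = (0.95500 + 1.21630 + 0.79885 + 0.92863 + 1.18709 + 0.96251 + 0.66134 + 0.82291 + 0.85325 + 1.36800 + 0.97341 + 0.70454 + 1.04104 + 0.82367 + 1.01987) / 15 = 0.95443
bias = 0.95443 − 1.07800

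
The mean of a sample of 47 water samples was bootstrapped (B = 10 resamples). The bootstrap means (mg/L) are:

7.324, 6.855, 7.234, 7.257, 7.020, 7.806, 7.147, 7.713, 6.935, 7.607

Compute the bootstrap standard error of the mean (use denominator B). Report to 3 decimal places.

Bootstrap SE is the standard deviation of the 10 replicate means.
Mean of replicates: (7.324 + 6.855 + 7.234 + 7.257 + 7.020 + 7.806 + 7.147 + 7.713 + 6.935 + 7.607) / 10 = 72.8980 / 10 = 7.2898
Sum of squared deviations: (+0.0342)² + (−0.4348)² + (−0.0558)² + (−0.0328)² + (−0.2698)² + (+0.5162)² + (−0.1428)² + (+0.4232)² + (−0.3548)² + (+0.3172)² = 0.9597
Variance = 0.9597 / 10 = 0.0960
SE* = √0.0960

SE* = 0.310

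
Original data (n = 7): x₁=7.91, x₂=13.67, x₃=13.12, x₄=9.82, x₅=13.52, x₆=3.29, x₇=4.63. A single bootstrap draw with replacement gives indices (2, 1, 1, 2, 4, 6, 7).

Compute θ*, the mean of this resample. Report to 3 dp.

Resample values: 13.67, 7.91, 7.91, 13.67, 9.82, 3.29, 4.63.
Mean = (13.67 + 7.91 + 7.91 + 13.67 + 9.82 + 3.29 + 4.63) / 7 = 60.900 / 7 = 8.700

θ* = 8.700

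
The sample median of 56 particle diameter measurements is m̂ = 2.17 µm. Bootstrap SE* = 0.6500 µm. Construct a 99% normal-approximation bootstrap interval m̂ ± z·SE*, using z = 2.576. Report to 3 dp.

Margin = 2.576 × 0.6500 = 1.6744
Interval: 2.17 ± 1.6744

(0.496, 3.844)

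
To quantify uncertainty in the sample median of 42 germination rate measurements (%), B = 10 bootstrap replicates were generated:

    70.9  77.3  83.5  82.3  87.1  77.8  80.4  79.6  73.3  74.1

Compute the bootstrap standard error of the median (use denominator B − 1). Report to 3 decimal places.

SE* = 4.990

Bootstrap SE is the standard deviation of the 10 replicate medians.
Mean of replicates: (70.9 + 77.3 + 83.5 + 82.3 + 87.1 + 77.8 + 80.4 + 79.6 + 73.3 + 74.1) / 10 = 786.3000 / 10 = 78.6300
Sum of squared deviations: (−7.7300)² + (−1.3300)² + (+4.8700)² + (+3.6700)² + (+8.4700)² + (−0.8300)² + (+1.7700)² + (+0.9700)² + (−5.3300)² + (−4.5300)² = 224.1410
Variance = 224.1410 / 9 = 24.9046
SE* = √24.9046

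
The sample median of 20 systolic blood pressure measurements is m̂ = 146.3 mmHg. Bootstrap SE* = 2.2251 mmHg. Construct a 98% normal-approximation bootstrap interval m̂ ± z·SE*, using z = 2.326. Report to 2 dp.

Margin = 2.326 × 2.2251 = 5.176
Interval: 146.3 ± 5.176

(141.12, 151.48)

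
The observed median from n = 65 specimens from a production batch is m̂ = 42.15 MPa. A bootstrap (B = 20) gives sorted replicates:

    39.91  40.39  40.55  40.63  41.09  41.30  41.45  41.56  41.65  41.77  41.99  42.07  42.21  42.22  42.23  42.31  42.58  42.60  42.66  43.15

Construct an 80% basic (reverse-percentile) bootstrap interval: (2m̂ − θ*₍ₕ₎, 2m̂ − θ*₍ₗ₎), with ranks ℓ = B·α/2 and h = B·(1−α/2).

Percentile endpoints at ranks 2 and 18: θ*₍2₎ = 40.39, θ*₍18₎ = 42.60.
Basic interval reflects these around m̂:
  lower = 2 × 42.15 − 42.60 = 41.70
  upper = 2 × 42.15 − 40.39 = 43.91

(41.70, 43.91)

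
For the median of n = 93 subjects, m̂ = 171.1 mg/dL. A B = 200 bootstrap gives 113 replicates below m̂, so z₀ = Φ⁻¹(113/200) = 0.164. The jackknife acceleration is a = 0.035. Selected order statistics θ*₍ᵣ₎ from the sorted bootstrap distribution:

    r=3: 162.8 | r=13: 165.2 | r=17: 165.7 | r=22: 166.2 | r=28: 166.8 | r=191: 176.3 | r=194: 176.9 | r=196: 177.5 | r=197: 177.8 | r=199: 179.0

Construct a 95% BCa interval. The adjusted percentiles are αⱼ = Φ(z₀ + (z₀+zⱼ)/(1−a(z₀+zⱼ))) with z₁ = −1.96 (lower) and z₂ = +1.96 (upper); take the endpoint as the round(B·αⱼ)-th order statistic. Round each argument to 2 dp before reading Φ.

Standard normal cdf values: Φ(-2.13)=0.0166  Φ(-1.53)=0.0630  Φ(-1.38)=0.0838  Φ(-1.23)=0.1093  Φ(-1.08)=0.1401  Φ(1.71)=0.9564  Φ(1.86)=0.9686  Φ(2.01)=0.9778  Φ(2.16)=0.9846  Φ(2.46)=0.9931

(165.2, 179.0)

Lower: z₀ + z₁ = 0.164 + (-1.960) = -1.796; 1 − a(z₀+z₁) = 1 − (0.035)(-1.796) = 1.0629; argument = 0.164 + (-1.796)/1.0629 = -1.5258 → -1.53.
α₁ = Φ(-1.53) = 0.0630; rank = round(200 × 0.0630) = 13; θ*₍13₎ = 165.2.
Upper: z₀ + z₂ = 2.124; 1 − a(z₀+z₂) = 0.9257; argument = 2.4586 → 2.46; α₂ = 0.9931; rank = 199; θ*₍199₎ = 179.0.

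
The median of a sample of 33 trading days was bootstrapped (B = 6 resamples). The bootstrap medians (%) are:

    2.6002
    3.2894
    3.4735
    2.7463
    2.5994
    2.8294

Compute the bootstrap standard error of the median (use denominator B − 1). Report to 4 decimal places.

SE* = 0.3705

Bootstrap SE is the standard deviation of the 6 replicate medians.
Mean of replicates: (2.6002 + 3.2894 + 3.4735 + 2.7463 + 2.5994 + 2.8294) / 6 = 17.53820 / 6 = 2.92303
Sum of squared deviations: (−0.32283)² + (+0.36637)² + (+0.55047)² + (−0.17673)² + (−0.32363)² + (−0.09363)² = 0.68620
Variance = 0.68620 / 5 = 0.13724
SE* = √0.13724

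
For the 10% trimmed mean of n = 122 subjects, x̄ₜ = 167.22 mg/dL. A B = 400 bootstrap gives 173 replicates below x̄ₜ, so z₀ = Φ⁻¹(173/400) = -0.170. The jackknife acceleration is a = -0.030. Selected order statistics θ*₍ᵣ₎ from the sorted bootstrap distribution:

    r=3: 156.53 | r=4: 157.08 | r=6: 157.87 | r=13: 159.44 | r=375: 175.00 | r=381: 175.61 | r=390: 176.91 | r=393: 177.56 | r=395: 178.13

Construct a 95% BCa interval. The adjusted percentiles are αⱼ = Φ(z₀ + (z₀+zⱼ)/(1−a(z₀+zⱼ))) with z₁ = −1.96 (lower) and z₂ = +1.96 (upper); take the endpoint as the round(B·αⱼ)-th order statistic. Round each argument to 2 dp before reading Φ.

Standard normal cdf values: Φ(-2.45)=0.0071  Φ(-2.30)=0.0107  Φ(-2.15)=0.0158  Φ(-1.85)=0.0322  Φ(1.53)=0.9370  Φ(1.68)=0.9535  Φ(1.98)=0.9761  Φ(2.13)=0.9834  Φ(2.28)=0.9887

Lower: z₀ + z₁ = -0.170 + (-1.960) = -2.130; 1 − a(z₀+z₁) = 1 − (-0.030)(-2.130) = 0.9361; argument = -0.170 + (-2.130)/0.9361 = -2.4454 → -2.45.
α₁ = Φ(-2.45) = 0.0071; rank = round(400 × 0.0071) = 3; θ*₍3₎ = 156.53.
Upper: z₀ + z₂ = 1.790; 1 − a(z₀+z₂) = 1.0537; argument = 1.5288 → 1.53; α₂ = 0.9370; rank = 375; θ*₍375₎ = 175.00.

(156.53, 175.00)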